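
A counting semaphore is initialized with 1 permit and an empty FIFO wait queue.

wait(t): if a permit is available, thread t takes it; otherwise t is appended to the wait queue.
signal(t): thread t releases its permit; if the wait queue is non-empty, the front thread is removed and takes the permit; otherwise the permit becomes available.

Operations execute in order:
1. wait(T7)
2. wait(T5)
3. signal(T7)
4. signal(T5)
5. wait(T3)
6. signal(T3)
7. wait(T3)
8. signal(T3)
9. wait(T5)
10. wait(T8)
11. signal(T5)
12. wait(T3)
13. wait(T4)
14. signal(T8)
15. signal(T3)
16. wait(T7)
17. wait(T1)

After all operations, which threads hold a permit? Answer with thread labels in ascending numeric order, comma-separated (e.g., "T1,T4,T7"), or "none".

Step 1: wait(T7) -> count=0 queue=[] holders={T7}
Step 2: wait(T5) -> count=0 queue=[T5] holders={T7}
Step 3: signal(T7) -> count=0 queue=[] holders={T5}
Step 4: signal(T5) -> count=1 queue=[] holders={none}
Step 5: wait(T3) -> count=0 queue=[] holders={T3}
Step 6: signal(T3) -> count=1 queue=[] holders={none}
Step 7: wait(T3) -> count=0 queue=[] holders={T3}
Step 8: signal(T3) -> count=1 queue=[] holders={none}
Step 9: wait(T5) -> count=0 queue=[] holders={T5}
Step 10: wait(T8) -> count=0 queue=[T8] holders={T5}
Step 11: signal(T5) -> count=0 queue=[] holders={T8}
Step 12: wait(T3) -> count=0 queue=[T3] holders={T8}
Step 13: wait(T4) -> count=0 queue=[T3,T4] holders={T8}
Step 14: signal(T8) -> count=0 queue=[T4] holders={T3}
Step 15: signal(T3) -> count=0 queue=[] holders={T4}
Step 16: wait(T7) -> count=0 queue=[T7] holders={T4}
Step 17: wait(T1) -> count=0 queue=[T7,T1] holders={T4}
Final holders: T4

Answer: T4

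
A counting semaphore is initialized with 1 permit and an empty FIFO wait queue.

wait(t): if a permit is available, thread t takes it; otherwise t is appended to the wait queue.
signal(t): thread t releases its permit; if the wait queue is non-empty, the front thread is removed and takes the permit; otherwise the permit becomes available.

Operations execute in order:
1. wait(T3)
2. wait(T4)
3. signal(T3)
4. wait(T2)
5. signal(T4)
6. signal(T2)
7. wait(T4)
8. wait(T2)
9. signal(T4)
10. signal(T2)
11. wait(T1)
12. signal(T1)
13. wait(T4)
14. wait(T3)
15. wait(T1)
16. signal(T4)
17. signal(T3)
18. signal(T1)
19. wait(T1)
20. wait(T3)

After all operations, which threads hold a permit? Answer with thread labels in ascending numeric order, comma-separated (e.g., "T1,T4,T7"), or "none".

Answer: T1

Derivation:
Step 1: wait(T3) -> count=0 queue=[] holders={T3}
Step 2: wait(T4) -> count=0 queue=[T4] holders={T3}
Step 3: signal(T3) -> count=0 queue=[] holders={T4}
Step 4: wait(T2) -> count=0 queue=[T2] holders={T4}
Step 5: signal(T4) -> count=0 queue=[] holders={T2}
Step 6: signal(T2) -> count=1 queue=[] holders={none}
Step 7: wait(T4) -> count=0 queue=[] holders={T4}
Step 8: wait(T2) -> count=0 queue=[T2] holders={T4}
Step 9: signal(T4) -> count=0 queue=[] holders={T2}
Step 10: signal(T2) -> count=1 queue=[] holders={none}
Step 11: wait(T1) -> count=0 queue=[] holders={T1}
Step 12: signal(T1) -> count=1 queue=[] holders={none}
Step 13: wait(T4) -> count=0 queue=[] holders={T4}
Step 14: wait(T3) -> count=0 queue=[T3] holders={T4}
Step 15: wait(T1) -> count=0 queue=[T3,T1] holders={T4}
Step 16: signal(T4) -> count=0 queue=[T1] holders={T3}
Step 17: signal(T3) -> count=0 queue=[] holders={T1}
Step 18: signal(T1) -> count=1 queue=[] holders={none}
Step 19: wait(T1) -> count=0 queue=[] holders={T1}
Step 20: wait(T3) -> count=0 queue=[T3] holders={T1}
Final holders: T1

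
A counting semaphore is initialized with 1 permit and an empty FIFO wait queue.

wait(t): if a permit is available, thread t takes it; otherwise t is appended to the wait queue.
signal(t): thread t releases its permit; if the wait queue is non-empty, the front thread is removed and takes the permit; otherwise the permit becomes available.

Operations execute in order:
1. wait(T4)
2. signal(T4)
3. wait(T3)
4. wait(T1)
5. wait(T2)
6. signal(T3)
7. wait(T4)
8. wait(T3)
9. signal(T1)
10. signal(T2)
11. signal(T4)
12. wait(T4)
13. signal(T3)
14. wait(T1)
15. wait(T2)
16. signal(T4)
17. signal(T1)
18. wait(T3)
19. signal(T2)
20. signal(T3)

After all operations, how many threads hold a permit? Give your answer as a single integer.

Step 1: wait(T4) -> count=0 queue=[] holders={T4}
Step 2: signal(T4) -> count=1 queue=[] holders={none}
Step 3: wait(T3) -> count=0 queue=[] holders={T3}
Step 4: wait(T1) -> count=0 queue=[T1] holders={T3}
Step 5: wait(T2) -> count=0 queue=[T1,T2] holders={T3}
Step 6: signal(T3) -> count=0 queue=[T2] holders={T1}
Step 7: wait(T4) -> count=0 queue=[T2,T4] holders={T1}
Step 8: wait(T3) -> count=0 queue=[T2,T4,T3] holders={T1}
Step 9: signal(T1) -> count=0 queue=[T4,T3] holders={T2}
Step 10: signal(T2) -> count=0 queue=[T3] holders={T4}
Step 11: signal(T4) -> count=0 queue=[] holders={T3}
Step 12: wait(T4) -> count=0 queue=[T4] holders={T3}
Step 13: signal(T3) -> count=0 queue=[] holders={T4}
Step 14: wait(T1) -> count=0 queue=[T1] holders={T4}
Step 15: wait(T2) -> count=0 queue=[T1,T2] holders={T4}
Step 16: signal(T4) -> count=0 queue=[T2] holders={T1}
Step 17: signal(T1) -> count=0 queue=[] holders={T2}
Step 18: wait(T3) -> count=0 queue=[T3] holders={T2}
Step 19: signal(T2) -> count=0 queue=[] holders={T3}
Step 20: signal(T3) -> count=1 queue=[] holders={none}
Final holders: {none} -> 0 thread(s)

Answer: 0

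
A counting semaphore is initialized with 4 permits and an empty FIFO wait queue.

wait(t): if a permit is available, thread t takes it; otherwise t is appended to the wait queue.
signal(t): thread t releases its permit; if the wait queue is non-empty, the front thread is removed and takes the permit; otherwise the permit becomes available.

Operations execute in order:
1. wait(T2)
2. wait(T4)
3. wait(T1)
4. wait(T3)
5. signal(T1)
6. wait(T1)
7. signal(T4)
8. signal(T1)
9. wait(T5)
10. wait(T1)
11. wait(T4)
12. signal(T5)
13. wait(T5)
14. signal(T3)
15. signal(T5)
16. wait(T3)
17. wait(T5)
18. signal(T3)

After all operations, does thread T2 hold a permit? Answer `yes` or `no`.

Answer: yes

Derivation:
Step 1: wait(T2) -> count=3 queue=[] holders={T2}
Step 2: wait(T4) -> count=2 queue=[] holders={T2,T4}
Step 3: wait(T1) -> count=1 queue=[] holders={T1,T2,T4}
Step 4: wait(T3) -> count=0 queue=[] holders={T1,T2,T3,T4}
Step 5: signal(T1) -> count=1 queue=[] holders={T2,T3,T4}
Step 6: wait(T1) -> count=0 queue=[] holders={T1,T2,T3,T4}
Step 7: signal(T4) -> count=1 queue=[] holders={T1,T2,T3}
Step 8: signal(T1) -> count=2 queue=[] holders={T2,T3}
Step 9: wait(T5) -> count=1 queue=[] holders={T2,T3,T5}
Step 10: wait(T1) -> count=0 queue=[] holders={T1,T2,T3,T5}
Step 11: wait(T4) -> count=0 queue=[T4] holders={T1,T2,T3,T5}
Step 12: signal(T5) -> count=0 queue=[] holders={T1,T2,T3,T4}
Step 13: wait(T5) -> count=0 queue=[T5] holders={T1,T2,T3,T4}
Step 14: signal(T3) -> count=0 queue=[] holders={T1,T2,T4,T5}
Step 15: signal(T5) -> count=1 queue=[] holders={T1,T2,T4}
Step 16: wait(T3) -> count=0 queue=[] holders={T1,T2,T3,T4}
Step 17: wait(T5) -> count=0 queue=[T5] holders={T1,T2,T3,T4}
Step 18: signal(T3) -> count=0 queue=[] holders={T1,T2,T4,T5}
Final holders: {T1,T2,T4,T5} -> T2 in holders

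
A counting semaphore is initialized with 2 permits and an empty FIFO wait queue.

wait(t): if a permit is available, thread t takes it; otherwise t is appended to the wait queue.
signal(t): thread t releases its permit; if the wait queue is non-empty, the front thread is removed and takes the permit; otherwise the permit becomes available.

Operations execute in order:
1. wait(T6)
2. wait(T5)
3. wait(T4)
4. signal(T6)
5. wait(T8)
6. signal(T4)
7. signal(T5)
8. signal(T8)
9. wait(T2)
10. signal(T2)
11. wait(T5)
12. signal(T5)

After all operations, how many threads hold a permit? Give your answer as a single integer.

Answer: 0

Derivation:
Step 1: wait(T6) -> count=1 queue=[] holders={T6}
Step 2: wait(T5) -> count=0 queue=[] holders={T5,T6}
Step 3: wait(T4) -> count=0 queue=[T4] holders={T5,T6}
Step 4: signal(T6) -> count=0 queue=[] holders={T4,T5}
Step 5: wait(T8) -> count=0 queue=[T8] holders={T4,T5}
Step 6: signal(T4) -> count=0 queue=[] holders={T5,T8}
Step 7: signal(T5) -> count=1 queue=[] holders={T8}
Step 8: signal(T8) -> count=2 queue=[] holders={none}
Step 9: wait(T2) -> count=1 queue=[] holders={T2}
Step 10: signal(T2) -> count=2 queue=[] holders={none}
Step 11: wait(T5) -> count=1 queue=[] holders={T5}
Step 12: signal(T5) -> count=2 queue=[] holders={none}
Final holders: {none} -> 0 thread(s)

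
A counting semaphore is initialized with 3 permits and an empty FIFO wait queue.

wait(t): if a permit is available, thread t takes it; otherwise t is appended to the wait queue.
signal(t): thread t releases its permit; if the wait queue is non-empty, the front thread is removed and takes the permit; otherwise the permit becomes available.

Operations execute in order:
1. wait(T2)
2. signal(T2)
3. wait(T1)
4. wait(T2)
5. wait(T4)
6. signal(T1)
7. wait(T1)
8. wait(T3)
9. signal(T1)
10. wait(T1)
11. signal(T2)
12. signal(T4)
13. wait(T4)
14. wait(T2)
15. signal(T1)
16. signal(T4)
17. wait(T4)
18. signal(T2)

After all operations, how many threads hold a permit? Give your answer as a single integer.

Step 1: wait(T2) -> count=2 queue=[] holders={T2}
Step 2: signal(T2) -> count=3 queue=[] holders={none}
Step 3: wait(T1) -> count=2 queue=[] holders={T1}
Step 4: wait(T2) -> count=1 queue=[] holders={T1,T2}
Step 5: wait(T4) -> count=0 queue=[] holders={T1,T2,T4}
Step 6: signal(T1) -> count=1 queue=[] holders={T2,T4}
Step 7: wait(T1) -> count=0 queue=[] holders={T1,T2,T4}
Step 8: wait(T3) -> count=0 queue=[T3] holders={T1,T2,T4}
Step 9: signal(T1) -> count=0 queue=[] holders={T2,T3,T4}
Step 10: wait(T1) -> count=0 queue=[T1] holders={T2,T3,T4}
Step 11: signal(T2) -> count=0 queue=[] holders={T1,T3,T4}
Step 12: signal(T4) -> count=1 queue=[] holders={T1,T3}
Step 13: wait(T4) -> count=0 queue=[] holders={T1,T3,T4}
Step 14: wait(T2) -> count=0 queue=[T2] holders={T1,T3,T4}
Step 15: signal(T1) -> count=0 queue=[] holders={T2,T3,T4}
Step 16: signal(T4) -> count=1 queue=[] holders={T2,T3}
Step 17: wait(T4) -> count=0 queue=[] holders={T2,T3,T4}
Step 18: signal(T2) -> count=1 queue=[] holders={T3,T4}
Final holders: {T3,T4} -> 2 thread(s)

Answer: 2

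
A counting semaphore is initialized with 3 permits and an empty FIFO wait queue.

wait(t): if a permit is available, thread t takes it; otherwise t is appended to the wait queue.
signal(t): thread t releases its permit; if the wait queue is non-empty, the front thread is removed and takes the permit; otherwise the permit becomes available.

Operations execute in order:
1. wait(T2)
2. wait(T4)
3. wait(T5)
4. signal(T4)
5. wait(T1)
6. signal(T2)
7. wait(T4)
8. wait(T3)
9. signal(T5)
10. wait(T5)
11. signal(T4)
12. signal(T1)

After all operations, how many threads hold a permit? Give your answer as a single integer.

Answer: 2

Derivation:
Step 1: wait(T2) -> count=2 queue=[] holders={T2}
Step 2: wait(T4) -> count=1 queue=[] holders={T2,T4}
Step 3: wait(T5) -> count=0 queue=[] holders={T2,T4,T5}
Step 4: signal(T4) -> count=1 queue=[] holders={T2,T5}
Step 5: wait(T1) -> count=0 queue=[] holders={T1,T2,T5}
Step 6: signal(T2) -> count=1 queue=[] holders={T1,T5}
Step 7: wait(T4) -> count=0 queue=[] holders={T1,T4,T5}
Step 8: wait(T3) -> count=0 queue=[T3] holders={T1,T4,T5}
Step 9: signal(T5) -> count=0 queue=[] holders={T1,T3,T4}
Step 10: wait(T5) -> count=0 queue=[T5] holders={T1,T3,T4}
Step 11: signal(T4) -> count=0 queue=[] holders={T1,T3,T5}
Step 12: signal(T1) -> count=1 queue=[] holders={T3,T5}
Final holders: {T3,T5} -> 2 thread(s)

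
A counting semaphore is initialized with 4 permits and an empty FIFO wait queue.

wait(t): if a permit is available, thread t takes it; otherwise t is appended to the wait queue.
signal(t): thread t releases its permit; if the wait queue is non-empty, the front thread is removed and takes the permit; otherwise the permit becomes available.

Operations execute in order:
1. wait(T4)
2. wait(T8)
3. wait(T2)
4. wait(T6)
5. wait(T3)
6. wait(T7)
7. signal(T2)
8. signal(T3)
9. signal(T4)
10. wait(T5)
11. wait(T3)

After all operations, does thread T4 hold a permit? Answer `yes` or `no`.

Answer: no

Derivation:
Step 1: wait(T4) -> count=3 queue=[] holders={T4}
Step 2: wait(T8) -> count=2 queue=[] holders={T4,T8}
Step 3: wait(T2) -> count=1 queue=[] holders={T2,T4,T8}
Step 4: wait(T6) -> count=0 queue=[] holders={T2,T4,T6,T8}
Step 5: wait(T3) -> count=0 queue=[T3] holders={T2,T4,T6,T8}
Step 6: wait(T7) -> count=0 queue=[T3,T7] holders={T2,T4,T6,T8}
Step 7: signal(T2) -> count=0 queue=[T7] holders={T3,T4,T6,T8}
Step 8: signal(T3) -> count=0 queue=[] holders={T4,T6,T7,T8}
Step 9: signal(T4) -> count=1 queue=[] holders={T6,T7,T8}
Step 10: wait(T5) -> count=0 queue=[] holders={T5,T6,T7,T8}
Step 11: wait(T3) -> count=0 queue=[T3] holders={T5,T6,T7,T8}
Final holders: {T5,T6,T7,T8} -> T4 not in holders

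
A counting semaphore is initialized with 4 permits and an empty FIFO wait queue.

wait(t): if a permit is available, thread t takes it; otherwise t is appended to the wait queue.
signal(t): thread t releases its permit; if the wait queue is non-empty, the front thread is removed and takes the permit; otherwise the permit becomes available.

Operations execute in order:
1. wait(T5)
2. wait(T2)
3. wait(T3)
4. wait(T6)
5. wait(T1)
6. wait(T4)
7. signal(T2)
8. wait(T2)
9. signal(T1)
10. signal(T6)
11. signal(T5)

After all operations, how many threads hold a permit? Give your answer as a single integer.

Answer: 3

Derivation:
Step 1: wait(T5) -> count=3 queue=[] holders={T5}
Step 2: wait(T2) -> count=2 queue=[] holders={T2,T5}
Step 3: wait(T3) -> count=1 queue=[] holders={T2,T3,T5}
Step 4: wait(T6) -> count=0 queue=[] holders={T2,T3,T5,T6}
Step 5: wait(T1) -> count=0 queue=[T1] holders={T2,T3,T5,T6}
Step 6: wait(T4) -> count=0 queue=[T1,T4] holders={T2,T3,T5,T6}
Step 7: signal(T2) -> count=0 queue=[T4] holders={T1,T3,T5,T6}
Step 8: wait(T2) -> count=0 queue=[T4,T2] holders={T1,T3,T5,T6}
Step 9: signal(T1) -> count=0 queue=[T2] holders={T3,T4,T5,T6}
Step 10: signal(T6) -> count=0 queue=[] holders={T2,T3,T4,T5}
Step 11: signal(T5) -> count=1 queue=[] holders={T2,T3,T4}
Final holders: {T2,T3,T4} -> 3 thread(s)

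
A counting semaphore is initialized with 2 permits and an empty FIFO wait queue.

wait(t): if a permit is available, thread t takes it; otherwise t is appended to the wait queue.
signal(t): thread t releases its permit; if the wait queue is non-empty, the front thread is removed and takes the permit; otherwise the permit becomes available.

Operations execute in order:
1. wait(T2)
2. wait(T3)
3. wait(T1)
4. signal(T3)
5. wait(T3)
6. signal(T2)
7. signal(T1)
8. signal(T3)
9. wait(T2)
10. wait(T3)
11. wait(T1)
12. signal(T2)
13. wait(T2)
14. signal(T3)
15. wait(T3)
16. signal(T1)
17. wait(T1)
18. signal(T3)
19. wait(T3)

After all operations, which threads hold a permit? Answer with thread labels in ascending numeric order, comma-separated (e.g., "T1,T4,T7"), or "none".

Step 1: wait(T2) -> count=1 queue=[] holders={T2}
Step 2: wait(T3) -> count=0 queue=[] holders={T2,T3}
Step 3: wait(T1) -> count=0 queue=[T1] holders={T2,T3}
Step 4: signal(T3) -> count=0 queue=[] holders={T1,T2}
Step 5: wait(T3) -> count=0 queue=[T3] holders={T1,T2}
Step 6: signal(T2) -> count=0 queue=[] holders={T1,T3}
Step 7: signal(T1) -> count=1 queue=[] holders={T3}
Step 8: signal(T3) -> count=2 queue=[] holders={none}
Step 9: wait(T2) -> count=1 queue=[] holders={T2}
Step 10: wait(T3) -> count=0 queue=[] holders={T2,T3}
Step 11: wait(T1) -> count=0 queue=[T1] holders={T2,T3}
Step 12: signal(T2) -> count=0 queue=[] holders={T1,T3}
Step 13: wait(T2) -> count=0 queue=[T2] holders={T1,T3}
Step 14: signal(T3) -> count=0 queue=[] holders={T1,T2}
Step 15: wait(T3) -> count=0 queue=[T3] holders={T1,T2}
Step 16: signal(T1) -> count=0 queue=[] holders={T2,T3}
Step 17: wait(T1) -> count=0 queue=[T1] holders={T2,T3}
Step 18: signal(T3) -> count=0 queue=[] holders={T1,T2}
Step 19: wait(T3) -> count=0 queue=[T3] holders={T1,T2}
Final holders: T1,T2

Answer: T1,T2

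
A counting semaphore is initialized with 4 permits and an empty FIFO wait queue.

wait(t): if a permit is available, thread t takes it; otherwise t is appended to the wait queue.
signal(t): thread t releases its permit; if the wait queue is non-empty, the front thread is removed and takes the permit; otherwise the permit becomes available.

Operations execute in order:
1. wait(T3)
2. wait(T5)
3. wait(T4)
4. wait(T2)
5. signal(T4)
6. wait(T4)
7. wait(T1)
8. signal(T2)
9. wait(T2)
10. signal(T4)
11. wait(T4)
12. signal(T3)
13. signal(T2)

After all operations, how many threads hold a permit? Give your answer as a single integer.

Answer: 3

Derivation:
Step 1: wait(T3) -> count=3 queue=[] holders={T3}
Step 2: wait(T5) -> count=2 queue=[] holders={T3,T5}
Step 3: wait(T4) -> count=1 queue=[] holders={T3,T4,T5}
Step 4: wait(T2) -> count=0 queue=[] holders={T2,T3,T4,T5}
Step 5: signal(T4) -> count=1 queue=[] holders={T2,T3,T5}
Step 6: wait(T4) -> count=0 queue=[] holders={T2,T3,T4,T5}
Step 7: wait(T1) -> count=0 queue=[T1] holders={T2,T3,T4,T5}
Step 8: signal(T2) -> count=0 queue=[] holders={T1,T3,T4,T5}
Step 9: wait(T2) -> count=0 queue=[T2] holders={T1,T3,T4,T5}
Step 10: signal(T4) -> count=0 queue=[] holders={T1,T2,T3,T5}
Step 11: wait(T4) -> count=0 queue=[T4] holders={T1,T2,T3,T5}
Step 12: signal(T3) -> count=0 queue=[] holders={T1,T2,T4,T5}
Step 13: signal(T2) -> count=1 queue=[] holders={T1,T4,T5}
Final holders: {T1,T4,T5} -> 3 thread(s)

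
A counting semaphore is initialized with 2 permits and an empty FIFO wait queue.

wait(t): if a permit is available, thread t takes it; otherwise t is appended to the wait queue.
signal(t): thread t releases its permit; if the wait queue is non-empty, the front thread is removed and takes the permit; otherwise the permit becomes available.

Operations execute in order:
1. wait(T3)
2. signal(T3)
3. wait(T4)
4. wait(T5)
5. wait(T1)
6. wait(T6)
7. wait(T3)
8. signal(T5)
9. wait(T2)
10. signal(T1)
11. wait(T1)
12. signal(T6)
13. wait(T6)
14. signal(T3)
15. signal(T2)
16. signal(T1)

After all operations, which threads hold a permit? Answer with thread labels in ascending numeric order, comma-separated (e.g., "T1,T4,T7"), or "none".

Answer: T4,T6

Derivation:
Step 1: wait(T3) -> count=1 queue=[] holders={T3}
Step 2: signal(T3) -> count=2 queue=[] holders={none}
Step 3: wait(T4) -> count=1 queue=[] holders={T4}
Step 4: wait(T5) -> count=0 queue=[] holders={T4,T5}
Step 5: wait(T1) -> count=0 queue=[T1] holders={T4,T5}
Step 6: wait(T6) -> count=0 queue=[T1,T6] holders={T4,T5}
Step 7: wait(T3) -> count=0 queue=[T1,T6,T3] holders={T4,T5}
Step 8: signal(T5) -> count=0 queue=[T6,T3] holders={T1,T4}
Step 9: wait(T2) -> count=0 queue=[T6,T3,T2] holders={T1,T4}
Step 10: signal(T1) -> count=0 queue=[T3,T2] holders={T4,T6}
Step 11: wait(T1) -> count=0 queue=[T3,T2,T1] holders={T4,T6}
Step 12: signal(T6) -> count=0 queue=[T2,T1] holders={T3,T4}
Step 13: wait(T6) -> count=0 queue=[T2,T1,T6] holders={T3,T4}
Step 14: signal(T3) -> count=0 queue=[T1,T6] holders={T2,T4}
Step 15: signal(T2) -> count=0 queue=[T6] holders={T1,T4}
Step 16: signal(T1) -> count=0 queue=[] holders={T4,T6}
Final holders: T4,T6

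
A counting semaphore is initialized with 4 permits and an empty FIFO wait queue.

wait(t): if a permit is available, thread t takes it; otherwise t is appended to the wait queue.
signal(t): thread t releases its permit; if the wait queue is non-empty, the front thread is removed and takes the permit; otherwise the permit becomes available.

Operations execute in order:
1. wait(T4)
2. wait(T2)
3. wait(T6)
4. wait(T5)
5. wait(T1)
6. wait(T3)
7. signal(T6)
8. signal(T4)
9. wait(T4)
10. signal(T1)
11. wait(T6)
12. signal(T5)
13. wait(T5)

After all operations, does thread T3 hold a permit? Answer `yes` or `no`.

Step 1: wait(T4) -> count=3 queue=[] holders={T4}
Step 2: wait(T2) -> count=2 queue=[] holders={T2,T4}
Step 3: wait(T6) -> count=1 queue=[] holders={T2,T4,T6}
Step 4: wait(T5) -> count=0 queue=[] holders={T2,T4,T5,T6}
Step 5: wait(T1) -> count=0 queue=[T1] holders={T2,T4,T5,T6}
Step 6: wait(T3) -> count=0 queue=[T1,T3] holders={T2,T4,T5,T6}
Step 7: signal(T6) -> count=0 queue=[T3] holders={T1,T2,T4,T5}
Step 8: signal(T4) -> count=0 queue=[] holders={T1,T2,T3,T5}
Step 9: wait(T4) -> count=0 queue=[T4] holders={T1,T2,T3,T5}
Step 10: signal(T1) -> count=0 queue=[] holders={T2,T3,T4,T5}
Step 11: wait(T6) -> count=0 queue=[T6] holders={T2,T3,T4,T5}
Step 12: signal(T5) -> count=0 queue=[] holders={T2,T3,T4,T6}
Step 13: wait(T5) -> count=0 queue=[T5] holders={T2,T3,T4,T6}
Final holders: {T2,T3,T4,T6} -> T3 in holders

Answer: yes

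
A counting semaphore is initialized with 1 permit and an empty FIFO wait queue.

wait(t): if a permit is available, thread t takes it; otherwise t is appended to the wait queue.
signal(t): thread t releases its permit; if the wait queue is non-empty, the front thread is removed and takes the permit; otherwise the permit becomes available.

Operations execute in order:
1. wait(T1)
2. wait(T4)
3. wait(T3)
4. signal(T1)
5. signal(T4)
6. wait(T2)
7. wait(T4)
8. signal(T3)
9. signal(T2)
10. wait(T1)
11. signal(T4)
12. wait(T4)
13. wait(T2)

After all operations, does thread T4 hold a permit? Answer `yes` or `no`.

Step 1: wait(T1) -> count=0 queue=[] holders={T1}
Step 2: wait(T4) -> count=0 queue=[T4] holders={T1}
Step 3: wait(T3) -> count=0 queue=[T4,T3] holders={T1}
Step 4: signal(T1) -> count=0 queue=[T3] holders={T4}
Step 5: signal(T4) -> count=0 queue=[] holders={T3}
Step 6: wait(T2) -> count=0 queue=[T2] holders={T3}
Step 7: wait(T4) -> count=0 queue=[T2,T4] holders={T3}
Step 8: signal(T3) -> count=0 queue=[T4] holders={T2}
Step 9: signal(T2) -> count=0 queue=[] holders={T4}
Step 10: wait(T1) -> count=0 queue=[T1] holders={T4}
Step 11: signal(T4) -> count=0 queue=[] holders={T1}
Step 12: wait(T4) -> count=0 queue=[T4] holders={T1}
Step 13: wait(T2) -> count=0 queue=[T4,T2] holders={T1}
Final holders: {T1} -> T4 not in holders

Answer: no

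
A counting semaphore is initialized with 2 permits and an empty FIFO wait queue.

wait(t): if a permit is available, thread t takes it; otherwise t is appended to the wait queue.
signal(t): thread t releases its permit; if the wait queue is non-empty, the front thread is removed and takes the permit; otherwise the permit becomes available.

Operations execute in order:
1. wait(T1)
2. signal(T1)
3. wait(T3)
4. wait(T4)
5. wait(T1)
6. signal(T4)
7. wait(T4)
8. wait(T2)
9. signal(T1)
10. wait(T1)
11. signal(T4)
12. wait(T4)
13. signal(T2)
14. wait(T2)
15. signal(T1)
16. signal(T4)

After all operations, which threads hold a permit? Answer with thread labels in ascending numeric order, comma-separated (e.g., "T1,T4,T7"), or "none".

Step 1: wait(T1) -> count=1 queue=[] holders={T1}
Step 2: signal(T1) -> count=2 queue=[] holders={none}
Step 3: wait(T3) -> count=1 queue=[] holders={T3}
Step 4: wait(T4) -> count=0 queue=[] holders={T3,T4}
Step 5: wait(T1) -> count=0 queue=[T1] holders={T3,T4}
Step 6: signal(T4) -> count=0 queue=[] holders={T1,T3}
Step 7: wait(T4) -> count=0 queue=[T4] holders={T1,T3}
Step 8: wait(T2) -> count=0 queue=[T4,T2] holders={T1,T3}
Step 9: signal(T1) -> count=0 queue=[T2] holders={T3,T4}
Step 10: wait(T1) -> count=0 queue=[T2,T1] holders={T3,T4}
Step 11: signal(T4) -> count=0 queue=[T1] holders={T2,T3}
Step 12: wait(T4) -> count=0 queue=[T1,T4] holders={T2,T3}
Step 13: signal(T2) -> count=0 queue=[T4] holders={T1,T3}
Step 14: wait(T2) -> count=0 queue=[T4,T2] holders={T1,T3}
Step 15: signal(T1) -> count=0 queue=[T2] holders={T3,T4}
Step 16: signal(T4) -> count=0 queue=[] holders={T2,T3}
Final holders: T2,T3

Answer: T2,T3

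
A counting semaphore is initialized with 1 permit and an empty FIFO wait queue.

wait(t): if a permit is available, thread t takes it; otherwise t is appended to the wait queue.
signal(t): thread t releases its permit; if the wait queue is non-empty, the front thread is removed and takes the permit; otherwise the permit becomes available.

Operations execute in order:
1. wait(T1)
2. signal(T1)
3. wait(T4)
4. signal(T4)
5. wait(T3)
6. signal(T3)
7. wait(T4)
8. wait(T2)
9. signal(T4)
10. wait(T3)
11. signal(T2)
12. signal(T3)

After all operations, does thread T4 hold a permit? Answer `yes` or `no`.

Answer: no

Derivation:
Step 1: wait(T1) -> count=0 queue=[] holders={T1}
Step 2: signal(T1) -> count=1 queue=[] holders={none}
Step 3: wait(T4) -> count=0 queue=[] holders={T4}
Step 4: signal(T4) -> count=1 queue=[] holders={none}
Step 5: wait(T3) -> count=0 queue=[] holders={T3}
Step 6: signal(T3) -> count=1 queue=[] holders={none}
Step 7: wait(T4) -> count=0 queue=[] holders={T4}
Step 8: wait(T2) -> count=0 queue=[T2] holders={T4}
Step 9: signal(T4) -> count=0 queue=[] holders={T2}
Step 10: wait(T3) -> count=0 queue=[T3] holders={T2}
Step 11: signal(T2) -> count=0 queue=[] holders={T3}
Step 12: signal(T3) -> count=1 queue=[] holders={none}
Final holders: {none} -> T4 not in holders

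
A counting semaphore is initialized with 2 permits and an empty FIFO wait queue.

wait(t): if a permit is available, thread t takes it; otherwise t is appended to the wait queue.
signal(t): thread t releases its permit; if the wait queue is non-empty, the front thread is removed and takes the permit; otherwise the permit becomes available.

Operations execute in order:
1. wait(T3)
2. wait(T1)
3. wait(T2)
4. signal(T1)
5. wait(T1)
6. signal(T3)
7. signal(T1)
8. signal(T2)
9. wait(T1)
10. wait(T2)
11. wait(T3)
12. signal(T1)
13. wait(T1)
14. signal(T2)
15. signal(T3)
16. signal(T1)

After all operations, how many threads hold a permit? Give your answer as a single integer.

Answer: 0

Derivation:
Step 1: wait(T3) -> count=1 queue=[] holders={T3}
Step 2: wait(T1) -> count=0 queue=[] holders={T1,T3}
Step 3: wait(T2) -> count=0 queue=[T2] holders={T1,T3}
Step 4: signal(T1) -> count=0 queue=[] holders={T2,T3}
Step 5: wait(T1) -> count=0 queue=[T1] holders={T2,T3}
Step 6: signal(T3) -> count=0 queue=[] holders={T1,T2}
Step 7: signal(T1) -> count=1 queue=[] holders={T2}
Step 8: signal(T2) -> count=2 queue=[] holders={none}
Step 9: wait(T1) -> count=1 queue=[] holders={T1}
Step 10: wait(T2) -> count=0 queue=[] holders={T1,T2}
Step 11: wait(T3) -> count=0 queue=[T3] holders={T1,T2}
Step 12: signal(T1) -> count=0 queue=[] holders={T2,T3}
Step 13: wait(T1) -> count=0 queue=[T1] holders={T2,T3}
Step 14: signal(T2) -> count=0 queue=[] holders={T1,T3}
Step 15: signal(T3) -> count=1 queue=[] holders={T1}
Step 16: signal(T1) -> count=2 queue=[] holders={none}
Final holders: {none} -> 0 thread(s)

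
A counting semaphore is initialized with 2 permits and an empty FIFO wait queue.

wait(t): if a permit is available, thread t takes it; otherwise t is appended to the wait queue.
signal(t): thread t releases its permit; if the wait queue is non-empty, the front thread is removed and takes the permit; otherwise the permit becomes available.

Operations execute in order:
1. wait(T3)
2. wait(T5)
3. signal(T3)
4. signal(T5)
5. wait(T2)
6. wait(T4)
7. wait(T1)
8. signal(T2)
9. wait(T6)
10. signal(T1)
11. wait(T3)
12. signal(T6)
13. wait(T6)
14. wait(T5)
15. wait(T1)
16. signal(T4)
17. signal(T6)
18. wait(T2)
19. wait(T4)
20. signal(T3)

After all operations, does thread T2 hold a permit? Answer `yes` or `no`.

Step 1: wait(T3) -> count=1 queue=[] holders={T3}
Step 2: wait(T5) -> count=0 queue=[] holders={T3,T5}
Step 3: signal(T3) -> count=1 queue=[] holders={T5}
Step 4: signal(T5) -> count=2 queue=[] holders={none}
Step 5: wait(T2) -> count=1 queue=[] holders={T2}
Step 6: wait(T4) -> count=0 queue=[] holders={T2,T4}
Step 7: wait(T1) -> count=0 queue=[T1] holders={T2,T4}
Step 8: signal(T2) -> count=0 queue=[] holders={T1,T4}
Step 9: wait(T6) -> count=0 queue=[T6] holders={T1,T4}
Step 10: signal(T1) -> count=0 queue=[] holders={T4,T6}
Step 11: wait(T3) -> count=0 queue=[T3] holders={T4,T6}
Step 12: signal(T6) -> count=0 queue=[] holders={T3,T4}
Step 13: wait(T6) -> count=0 queue=[T6] holders={T3,T4}
Step 14: wait(T5) -> count=0 queue=[T6,T5] holders={T3,T4}
Step 15: wait(T1) -> count=0 queue=[T6,T5,T1] holders={T3,T4}
Step 16: signal(T4) -> count=0 queue=[T5,T1] holders={T3,T6}
Step 17: signal(T6) -> count=0 queue=[T1] holders={T3,T5}
Step 18: wait(T2) -> count=0 queue=[T1,T2] holders={T3,T5}
Step 19: wait(T4) -> count=0 queue=[T1,T2,T4] holders={T3,T5}
Step 20: signal(T3) -> count=0 queue=[T2,T4] holders={T1,T5}
Final holders: {T1,T5} -> T2 not in holders

Answer: no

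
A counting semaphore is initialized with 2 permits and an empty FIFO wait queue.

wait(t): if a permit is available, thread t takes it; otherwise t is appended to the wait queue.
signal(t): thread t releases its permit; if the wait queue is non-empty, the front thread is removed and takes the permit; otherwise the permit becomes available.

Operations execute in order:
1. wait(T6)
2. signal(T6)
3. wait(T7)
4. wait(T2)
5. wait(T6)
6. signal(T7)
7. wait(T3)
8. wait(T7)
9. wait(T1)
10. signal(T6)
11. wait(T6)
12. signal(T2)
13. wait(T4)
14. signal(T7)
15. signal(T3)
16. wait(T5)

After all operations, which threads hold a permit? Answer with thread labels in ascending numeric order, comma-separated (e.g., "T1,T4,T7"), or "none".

Answer: T1,T6

Derivation:
Step 1: wait(T6) -> count=1 queue=[] holders={T6}
Step 2: signal(T6) -> count=2 queue=[] holders={none}
Step 3: wait(T7) -> count=1 queue=[] holders={T7}
Step 4: wait(T2) -> count=0 queue=[] holders={T2,T7}
Step 5: wait(T6) -> count=0 queue=[T6] holders={T2,T7}
Step 6: signal(T7) -> count=0 queue=[] holders={T2,T6}
Step 7: wait(T3) -> count=0 queue=[T3] holders={T2,T6}
Step 8: wait(T7) -> count=0 queue=[T3,T7] holders={T2,T6}
Step 9: wait(T1) -> count=0 queue=[T3,T7,T1] holders={T2,T6}
Step 10: signal(T6) -> count=0 queue=[T7,T1] holders={T2,T3}
Step 11: wait(T6) -> count=0 queue=[T7,T1,T6] holders={T2,T3}
Step 12: signal(T2) -> count=0 queue=[T1,T6] holders={T3,T7}
Step 13: wait(T4) -> count=0 queue=[T1,T6,T4] holders={T3,T7}
Step 14: signal(T7) -> count=0 queue=[T6,T4] holders={T1,T3}
Step 15: signal(T3) -> count=0 queue=[T4] holders={T1,T6}
Step 16: wait(T5) -> count=0 queue=[T4,T5] holders={T1,T6}
Final holders: T1,T6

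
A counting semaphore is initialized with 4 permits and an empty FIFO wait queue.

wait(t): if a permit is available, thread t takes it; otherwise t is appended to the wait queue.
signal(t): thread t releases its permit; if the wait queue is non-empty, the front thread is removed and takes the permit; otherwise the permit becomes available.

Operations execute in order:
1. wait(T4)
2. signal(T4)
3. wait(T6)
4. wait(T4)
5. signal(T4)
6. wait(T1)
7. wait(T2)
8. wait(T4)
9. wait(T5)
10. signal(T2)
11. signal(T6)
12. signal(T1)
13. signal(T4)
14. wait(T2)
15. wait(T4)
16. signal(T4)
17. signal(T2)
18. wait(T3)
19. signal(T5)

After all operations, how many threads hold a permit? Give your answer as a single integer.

Answer: 1

Derivation:
Step 1: wait(T4) -> count=3 queue=[] holders={T4}
Step 2: signal(T4) -> count=4 queue=[] holders={none}
Step 3: wait(T6) -> count=3 queue=[] holders={T6}
Step 4: wait(T4) -> count=2 queue=[] holders={T4,T6}
Step 5: signal(T4) -> count=3 queue=[] holders={T6}
Step 6: wait(T1) -> count=2 queue=[] holders={T1,T6}
Step 7: wait(T2) -> count=1 queue=[] holders={T1,T2,T6}
Step 8: wait(T4) -> count=0 queue=[] holders={T1,T2,T4,T6}
Step 9: wait(T5) -> count=0 queue=[T5] holders={T1,T2,T4,T6}
Step 10: signal(T2) -> count=0 queue=[] holders={T1,T4,T5,T6}
Step 11: signal(T6) -> count=1 queue=[] holders={T1,T4,T5}
Step 12: signal(T1) -> count=2 queue=[] holders={T4,T5}
Step 13: signal(T4) -> count=3 queue=[] holders={T5}
Step 14: wait(T2) -> count=2 queue=[] holders={T2,T5}
Step 15: wait(T4) -> count=1 queue=[] holders={T2,T4,T5}
Step 16: signal(T4) -> count=2 queue=[] holders={T2,T5}
Step 17: signal(T2) -> count=3 queue=[] holders={T5}
Step 18: wait(T3) -> count=2 queue=[] holders={T3,T5}
Step 19: signal(T5) -> count=3 queue=[] holders={T3}
Final holders: {T3} -> 1 thread(s)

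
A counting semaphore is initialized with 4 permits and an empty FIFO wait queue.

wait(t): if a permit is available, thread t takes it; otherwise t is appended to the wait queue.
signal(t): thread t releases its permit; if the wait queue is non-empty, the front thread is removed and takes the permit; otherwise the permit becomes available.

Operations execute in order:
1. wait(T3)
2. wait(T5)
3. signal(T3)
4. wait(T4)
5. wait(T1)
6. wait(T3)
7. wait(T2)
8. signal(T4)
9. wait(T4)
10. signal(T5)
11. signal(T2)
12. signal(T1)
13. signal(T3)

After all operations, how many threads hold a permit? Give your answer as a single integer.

Answer: 1

Derivation:
Step 1: wait(T3) -> count=3 queue=[] holders={T3}
Step 2: wait(T5) -> count=2 queue=[] holders={T3,T5}
Step 3: signal(T3) -> count=3 queue=[] holders={T5}
Step 4: wait(T4) -> count=2 queue=[] holders={T4,T5}
Step 5: wait(T1) -> count=1 queue=[] holders={T1,T4,T5}
Step 6: wait(T3) -> count=0 queue=[] holders={T1,T3,T4,T5}
Step 7: wait(T2) -> count=0 queue=[T2] holders={T1,T3,T4,T5}
Step 8: signal(T4) -> count=0 queue=[] holders={T1,T2,T3,T5}
Step 9: wait(T4) -> count=0 queue=[T4] holders={T1,T2,T3,T5}
Step 10: signal(T5) -> count=0 queue=[] holders={T1,T2,T3,T4}
Step 11: signal(T2) -> count=1 queue=[] holders={T1,T3,T4}
Step 12: signal(T1) -> count=2 queue=[] holders={T3,T4}
Step 13: signal(T3) -> count=3 queue=[] holders={T4}
Final holders: {T4} -> 1 thread(s)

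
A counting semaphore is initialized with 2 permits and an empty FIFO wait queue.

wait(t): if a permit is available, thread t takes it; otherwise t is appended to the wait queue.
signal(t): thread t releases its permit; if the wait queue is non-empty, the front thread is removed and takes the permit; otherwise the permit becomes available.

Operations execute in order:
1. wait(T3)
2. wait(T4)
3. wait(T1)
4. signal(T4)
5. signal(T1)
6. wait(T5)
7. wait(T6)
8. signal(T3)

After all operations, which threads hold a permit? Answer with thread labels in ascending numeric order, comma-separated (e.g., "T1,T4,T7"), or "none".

Step 1: wait(T3) -> count=1 queue=[] holders={T3}
Step 2: wait(T4) -> count=0 queue=[] holders={T3,T4}
Step 3: wait(T1) -> count=0 queue=[T1] holders={T3,T4}
Step 4: signal(T4) -> count=0 queue=[] holders={T1,T3}
Step 5: signal(T1) -> count=1 queue=[] holders={T3}
Step 6: wait(T5) -> count=0 queue=[] holders={T3,T5}
Step 7: wait(T6) -> count=0 queue=[T6] holders={T3,T5}
Step 8: signal(T3) -> count=0 queue=[] holders={T5,T6}
Final holders: T5,T6

Answer: T5,T6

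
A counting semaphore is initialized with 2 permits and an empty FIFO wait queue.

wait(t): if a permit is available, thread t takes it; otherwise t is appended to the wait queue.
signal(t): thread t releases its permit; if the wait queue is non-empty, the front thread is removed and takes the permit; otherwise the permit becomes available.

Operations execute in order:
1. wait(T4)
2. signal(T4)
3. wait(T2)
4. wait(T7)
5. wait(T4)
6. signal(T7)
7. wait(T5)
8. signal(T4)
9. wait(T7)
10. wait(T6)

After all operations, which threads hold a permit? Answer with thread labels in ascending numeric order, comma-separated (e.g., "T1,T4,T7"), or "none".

Step 1: wait(T4) -> count=1 queue=[] holders={T4}
Step 2: signal(T4) -> count=2 queue=[] holders={none}
Step 3: wait(T2) -> count=1 queue=[] holders={T2}
Step 4: wait(T7) -> count=0 queue=[] holders={T2,T7}
Step 5: wait(T4) -> count=0 queue=[T4] holders={T2,T7}
Step 6: signal(T7) -> count=0 queue=[] holders={T2,T4}
Step 7: wait(T5) -> count=0 queue=[T5] holders={T2,T4}
Step 8: signal(T4) -> count=0 queue=[] holders={T2,T5}
Step 9: wait(T7) -> count=0 queue=[T7] holders={T2,T5}
Step 10: wait(T6) -> count=0 queue=[T7,T6] holders={T2,T5}
Final holders: T2,T5

Answer: T2,T5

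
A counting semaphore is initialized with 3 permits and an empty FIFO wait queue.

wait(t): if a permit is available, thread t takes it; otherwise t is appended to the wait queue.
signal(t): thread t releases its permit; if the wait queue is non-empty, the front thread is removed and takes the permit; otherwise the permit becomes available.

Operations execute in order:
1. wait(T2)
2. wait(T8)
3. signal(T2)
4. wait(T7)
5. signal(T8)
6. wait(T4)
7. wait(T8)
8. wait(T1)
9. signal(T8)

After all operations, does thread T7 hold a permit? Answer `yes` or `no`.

Answer: yes

Derivation:
Step 1: wait(T2) -> count=2 queue=[] holders={T2}
Step 2: wait(T8) -> count=1 queue=[] holders={T2,T8}
Step 3: signal(T2) -> count=2 queue=[] holders={T8}
Step 4: wait(T7) -> count=1 queue=[] holders={T7,T8}
Step 5: signal(T8) -> count=2 queue=[] holders={T7}
Step 6: wait(T4) -> count=1 queue=[] holders={T4,T7}
Step 7: wait(T8) -> count=0 queue=[] holders={T4,T7,T8}
Step 8: wait(T1) -> count=0 queue=[T1] holders={T4,T7,T8}
Step 9: signal(T8) -> count=0 queue=[] holders={T1,T4,T7}
Final holders: {T1,T4,T7} -> T7 in holders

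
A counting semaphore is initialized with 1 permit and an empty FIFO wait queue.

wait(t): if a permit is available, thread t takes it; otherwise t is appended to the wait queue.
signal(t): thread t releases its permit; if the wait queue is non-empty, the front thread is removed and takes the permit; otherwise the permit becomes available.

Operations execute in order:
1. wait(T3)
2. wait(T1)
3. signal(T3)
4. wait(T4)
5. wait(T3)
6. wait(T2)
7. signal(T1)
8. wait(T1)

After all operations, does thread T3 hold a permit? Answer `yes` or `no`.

Step 1: wait(T3) -> count=0 queue=[] holders={T3}
Step 2: wait(T1) -> count=0 queue=[T1] holders={T3}
Step 3: signal(T3) -> count=0 queue=[] holders={T1}
Step 4: wait(T4) -> count=0 queue=[T4] holders={T1}
Step 5: wait(T3) -> count=0 queue=[T4,T3] holders={T1}
Step 6: wait(T2) -> count=0 queue=[T4,T3,T2] holders={T1}
Step 7: signal(T1) -> count=0 queue=[T3,T2] holders={T4}
Step 8: wait(T1) -> count=0 queue=[T3,T2,T1] holders={T4}
Final holders: {T4} -> T3 not in holders

Answer: no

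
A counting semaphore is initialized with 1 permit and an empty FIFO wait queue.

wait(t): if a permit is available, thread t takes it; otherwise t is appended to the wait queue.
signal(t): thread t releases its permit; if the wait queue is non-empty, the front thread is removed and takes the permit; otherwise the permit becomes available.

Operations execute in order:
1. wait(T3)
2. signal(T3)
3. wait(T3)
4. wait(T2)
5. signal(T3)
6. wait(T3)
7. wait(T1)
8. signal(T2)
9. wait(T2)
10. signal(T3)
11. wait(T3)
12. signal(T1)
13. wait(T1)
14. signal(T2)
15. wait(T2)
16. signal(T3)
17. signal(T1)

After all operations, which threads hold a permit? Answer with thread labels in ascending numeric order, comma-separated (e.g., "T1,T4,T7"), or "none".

Answer: T2

Derivation:
Step 1: wait(T3) -> count=0 queue=[] holders={T3}
Step 2: signal(T3) -> count=1 queue=[] holders={none}
Step 3: wait(T3) -> count=0 queue=[] holders={T3}
Step 4: wait(T2) -> count=0 queue=[T2] holders={T3}
Step 5: signal(T3) -> count=0 queue=[] holders={T2}
Step 6: wait(T3) -> count=0 queue=[T3] holders={T2}
Step 7: wait(T1) -> count=0 queue=[T3,T1] holders={T2}
Step 8: signal(T2) -> count=0 queue=[T1] holders={T3}
Step 9: wait(T2) -> count=0 queue=[T1,T2] holders={T3}
Step 10: signal(T3) -> count=0 queue=[T2] holders={T1}
Step 11: wait(T3) -> count=0 queue=[T2,T3] holders={T1}
Step 12: signal(T1) -> count=0 queue=[T3] holders={T2}
Step 13: wait(T1) -> count=0 queue=[T3,T1] holders={T2}
Step 14: signal(T2) -> count=0 queue=[T1] holders={T3}
Step 15: wait(T2) -> count=0 queue=[T1,T2] holders={T3}
Step 16: signal(T3) -> count=0 queue=[T2] holders={T1}
Step 17: signal(T1) -> count=0 queue=[] holders={T2}
Final holders: T2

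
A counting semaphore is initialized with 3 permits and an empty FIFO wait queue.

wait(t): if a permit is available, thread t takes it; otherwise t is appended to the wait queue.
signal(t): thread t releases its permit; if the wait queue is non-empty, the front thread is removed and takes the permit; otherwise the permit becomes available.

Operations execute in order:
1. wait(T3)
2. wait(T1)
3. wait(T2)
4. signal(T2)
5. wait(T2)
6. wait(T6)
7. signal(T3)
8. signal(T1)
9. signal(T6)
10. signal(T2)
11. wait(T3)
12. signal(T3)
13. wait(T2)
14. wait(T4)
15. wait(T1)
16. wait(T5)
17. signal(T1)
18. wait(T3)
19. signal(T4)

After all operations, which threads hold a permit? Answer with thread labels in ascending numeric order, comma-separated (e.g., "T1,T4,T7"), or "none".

Answer: T2,T3,T5

Derivation:
Step 1: wait(T3) -> count=2 queue=[] holders={T3}
Step 2: wait(T1) -> count=1 queue=[] holders={T1,T3}
Step 3: wait(T2) -> count=0 queue=[] holders={T1,T2,T3}
Step 4: signal(T2) -> count=1 queue=[] holders={T1,T3}
Step 5: wait(T2) -> count=0 queue=[] holders={T1,T2,T3}
Step 6: wait(T6) -> count=0 queue=[T6] holders={T1,T2,T3}
Step 7: signal(T3) -> count=0 queue=[] holders={T1,T2,T6}
Step 8: signal(T1) -> count=1 queue=[] holders={T2,T6}
Step 9: signal(T6) -> count=2 queue=[] holders={T2}
Step 10: signal(T2) -> count=3 queue=[] holders={none}
Step 11: wait(T3) -> count=2 queue=[] holders={T3}
Step 12: signal(T3) -> count=3 queue=[] holders={none}
Step 13: wait(T2) -> count=2 queue=[] holders={T2}
Step 14: wait(T4) -> count=1 queue=[] holders={T2,T4}
Step 15: wait(T1) -> count=0 queue=[] holders={T1,T2,T4}
Step 16: wait(T5) -> count=0 queue=[T5] holders={T1,T2,T4}
Step 17: signal(T1) -> count=0 queue=[] holders={T2,T4,T5}
Step 18: wait(T3) -> count=0 queue=[T3] holders={T2,T4,T5}
Step 19: signal(T4) -> count=0 queue=[] holders={T2,T3,T5}
Final holders: T2,T3,T5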